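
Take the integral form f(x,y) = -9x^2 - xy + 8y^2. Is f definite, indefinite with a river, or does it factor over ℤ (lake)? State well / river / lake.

D = b²−4ac = (-1)² − 4·(-9)·8 = 289
D = 17² is a perfect square ⇒ form factors over ℤ ⇒ lakes

lake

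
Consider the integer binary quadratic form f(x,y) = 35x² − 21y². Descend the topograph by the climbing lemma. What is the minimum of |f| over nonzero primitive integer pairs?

descent: ρ → (-21,42,14)  [lands on river]
river: ρ → (14,42,-21)
closes: descent 1, river 2
min |a| on river = 14

14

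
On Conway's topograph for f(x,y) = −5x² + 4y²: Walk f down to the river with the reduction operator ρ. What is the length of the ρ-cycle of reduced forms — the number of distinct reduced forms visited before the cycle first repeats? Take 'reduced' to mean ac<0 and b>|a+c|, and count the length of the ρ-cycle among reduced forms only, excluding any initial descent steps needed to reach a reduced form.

D = 80, ⌊√D⌋ = 8
descent: ρ → (4,8,-1)  [lands on river]
river: ρ → (-1,8,4)
ρ-cycle length = 2 (tail of 1 descent step not counted)

2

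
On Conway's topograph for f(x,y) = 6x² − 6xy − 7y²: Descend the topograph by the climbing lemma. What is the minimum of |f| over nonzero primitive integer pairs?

descent: ρ → (-7,6,6)  [lands on river]
river: ρ → (6,6,-7)
river: ρ → (-7,8,5)
river: ρ → (5,12,-3)
river: ρ → (-3,12,5)
river: ρ → (5,8,-7)
closes: descent 1, river 6
min |a| on river = 3

3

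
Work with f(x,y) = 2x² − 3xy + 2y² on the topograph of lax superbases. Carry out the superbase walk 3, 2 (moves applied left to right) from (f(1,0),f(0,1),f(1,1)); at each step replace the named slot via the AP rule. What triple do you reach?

start (2,2,1) = (f(1,0),f(0,1),f(1,1))
replace slot 3: 2·(2+2) − 1 = 7 → (2,2,7)
replace slot 2: 2·(2+7) − 2 = 16 → (2,16,7)

2,16,7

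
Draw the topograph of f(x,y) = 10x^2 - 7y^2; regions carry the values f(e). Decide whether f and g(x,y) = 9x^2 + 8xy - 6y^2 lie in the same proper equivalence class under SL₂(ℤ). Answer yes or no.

D₁ = 280, D₂ = 280
river cycle of f (length 4): (-7, 14, 3), (3, 16, -2), (-2, 16, 3), (3, 14, -7)
river cycle of g (length 6): (-6, 16, 1), (1, 16, -6), (-6, 8, 9), (9, 10, -5), (-5, 10, 9), (9, 8, -6)
cycles differ ⇒ inequivalent

no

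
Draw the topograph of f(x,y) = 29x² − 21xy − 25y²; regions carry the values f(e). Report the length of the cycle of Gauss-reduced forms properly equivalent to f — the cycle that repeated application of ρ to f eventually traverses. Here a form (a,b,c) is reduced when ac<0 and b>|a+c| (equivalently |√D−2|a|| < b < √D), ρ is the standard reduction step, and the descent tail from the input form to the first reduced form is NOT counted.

D = 3341, ⌊√D⌋ = 57
descent: ρ → (-25,21,29)  [lands on river]
river: ρ → (29,37,-17)
river: ρ → (-17,31,35)
river: ρ → (35,39,-13)
river: ρ → (-13,39,35)
river: ρ → (35,31,-17)
river: ρ → (-17,37,29)
river: ρ → (29,21,-25)
river: ρ → (-25,29,25)
river: ρ → (25,21,-29)
river: ρ → (-29,37,17)
river: ρ → (17,31,-35)
river: ρ → (-35,39,13)
river: ρ → (13,39,-35)
river: ρ → (-35,31,17)
river: ρ → (17,37,-29)
river: ρ → (-29,21,25)
river: ρ → (25,29,-25)
ρ-cycle length = 18 (tail of 1 descent step not counted)

18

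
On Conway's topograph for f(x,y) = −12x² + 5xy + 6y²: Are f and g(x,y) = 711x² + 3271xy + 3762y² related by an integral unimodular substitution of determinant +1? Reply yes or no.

D₁ = 313, D₂ = 313
river cycle of f (length 38): (6, 7, -11), (-11, 15, 2), (2, 17, -3), (-3, 13, 12), (12, 11, -4), (-4, 13, 9), (9, 5, -8), (-8, 11, 6), (6, 13, -6), (-6, 11, 8), … (28 more)
river cycle of g (length 38): (6, 7, -11), (-11, 15, 2), (2, 17, -3), (-3, 13, 12), (12, 11, -4), (-4, 13, 9), (9, 5, -8), (-8, 11, 6), (6, 13, -6), (-6, 11, 8), … (28 more)
cycles coincide ⇒ equivalent

yes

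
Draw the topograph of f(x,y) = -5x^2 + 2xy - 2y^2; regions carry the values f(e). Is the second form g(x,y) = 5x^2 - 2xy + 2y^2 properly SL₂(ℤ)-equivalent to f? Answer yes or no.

D₁ = -36, D₂ = -36
f is negative-definite; reduce −f:
−f: flip: (5,-2,2)→(2,2,5)
−f: reduced (well bottom): (2,2,5) with a≤c, −a<b≤a
flip sign back: reduced form of f is (-2,-2,-5)
g: flip: (5,-2,2)→(2,2,5)
g: reduced (well bottom): (2,2,5) with a≤c, −a<b≤a
reduced forms (-2, -2, -5) vs (2, 2, 5) ⇒ inequivalent

no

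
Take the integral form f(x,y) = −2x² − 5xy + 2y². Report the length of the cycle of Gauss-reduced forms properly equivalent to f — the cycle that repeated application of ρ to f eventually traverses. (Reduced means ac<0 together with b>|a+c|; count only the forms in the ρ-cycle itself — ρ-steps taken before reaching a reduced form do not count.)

D = 41, ⌊√D⌋ = 6
descent: ρ → (2,5,-2)  [lands on river]
river: ρ → (-2,3,4)
river: ρ → (4,5,-1)
river: ρ → (-1,5,4)
river: ρ → (4,3,-2)
river: ρ → (-2,5,2)
river: ρ → (2,3,-4)
river: ρ → (-4,5,1)
river: ρ → (1,5,-4)
river: ρ → (-4,3,2)
ρ-cycle length = 10 (tail of 1 descent step not counted)

10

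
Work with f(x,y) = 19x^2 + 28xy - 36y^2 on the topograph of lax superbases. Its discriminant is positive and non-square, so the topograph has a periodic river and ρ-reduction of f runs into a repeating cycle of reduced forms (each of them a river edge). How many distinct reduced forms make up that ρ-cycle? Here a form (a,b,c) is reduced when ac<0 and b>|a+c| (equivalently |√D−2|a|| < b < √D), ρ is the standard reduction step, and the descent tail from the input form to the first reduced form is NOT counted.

D = 3520, ⌊√D⌋ = 59
river: ρ → (-36,44,11)
river: ρ → (11,44,-36)
river: ρ → (-36,28,19)
river: ρ → (19,48,-16)
river: ρ → (-16,48,19)
river: ρ → (19,28,-36)
ρ-cycle length = 6 (tail of 0 descent steps not counted)

6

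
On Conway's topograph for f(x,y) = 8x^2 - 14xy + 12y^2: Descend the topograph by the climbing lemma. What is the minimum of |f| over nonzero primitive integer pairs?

translate: b→2 (≡-14 mod 16), so (8,-14,12)→(8,2,6)
flip: (8,2,6)→(6,-2,8)
reduced (well bottom): (6,-2,8) with a≤c, −a<b≤a
well minimum = a = 6

6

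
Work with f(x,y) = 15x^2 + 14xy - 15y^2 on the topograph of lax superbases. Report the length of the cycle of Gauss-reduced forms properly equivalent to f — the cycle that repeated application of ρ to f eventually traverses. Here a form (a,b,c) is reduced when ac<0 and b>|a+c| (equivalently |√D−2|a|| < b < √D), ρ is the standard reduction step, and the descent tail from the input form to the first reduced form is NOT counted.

D = 1096, ⌊√D⌋ = 33
river: ρ → (-15,16,14)
river: ρ → (14,12,-17)
river: ρ → (-17,22,9)
river: ρ → (9,32,-2)
river: ρ → (-2,32,9)
river: ρ → (9,22,-17)
river: ρ → (-17,12,14)
river: ρ → (14,16,-15)
river: ρ → (-15,14,15)
river: ρ → (15,16,-14)
river: ρ → (-14,12,17)
river: ρ → (17,22,-9)
river: ρ → (-9,32,2)
river: ρ → (2,32,-9)
river: ρ → (-9,22,17)
river: ρ → (17,12,-14)
river: ρ → (-14,16,15)
river: ρ → (15,14,-15)
ρ-cycle length = 18 (tail of 0 descent steps not counted)

18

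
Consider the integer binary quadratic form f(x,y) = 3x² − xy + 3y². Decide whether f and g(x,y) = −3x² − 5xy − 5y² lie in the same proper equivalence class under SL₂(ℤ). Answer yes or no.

D₁ = -35, D₂ = -35
f: flip: (3,-1,3)→(3,1,3)
f: reduced (well bottom): (3,1,3) with a≤c, −a<b≤a
g is negative-definite; reduce −g:
−g: translate: b→-1 (≡5 mod 6), so (3,5,5)→(3,-1,3)
−g: flip: (3,-1,3)→(3,1,3)
−g: reduced (well bottom): (3,1,3) with a≤c, −a<b≤a
flip sign back: reduced form of g is (-3,-1,-3)
reduced forms (3, 1, 3) vs (-3, -1, -3) ⇒ inequivalent

no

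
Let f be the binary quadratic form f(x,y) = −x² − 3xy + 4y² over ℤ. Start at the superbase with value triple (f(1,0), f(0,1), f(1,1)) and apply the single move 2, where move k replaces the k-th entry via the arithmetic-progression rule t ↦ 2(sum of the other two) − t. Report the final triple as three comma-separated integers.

start (-1,4,0) = (f(1,0),f(0,1),f(1,1))
replace slot 2: 2·((-1)+0) − 4 = -6 → (-1,-6,0)

-1,-6,0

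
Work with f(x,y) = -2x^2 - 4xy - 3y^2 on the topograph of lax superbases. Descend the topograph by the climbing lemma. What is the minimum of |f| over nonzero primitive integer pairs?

translate: b→0 (≡4 mod 4), so (2,4,3)→(2,0,1)
flip: (2,0,1)→(1,0,2)
reduced (well bottom): (1,0,2) with a≤c, −a<b≤a
well minimum |f| = |-1| = 1 (negative-definite)

1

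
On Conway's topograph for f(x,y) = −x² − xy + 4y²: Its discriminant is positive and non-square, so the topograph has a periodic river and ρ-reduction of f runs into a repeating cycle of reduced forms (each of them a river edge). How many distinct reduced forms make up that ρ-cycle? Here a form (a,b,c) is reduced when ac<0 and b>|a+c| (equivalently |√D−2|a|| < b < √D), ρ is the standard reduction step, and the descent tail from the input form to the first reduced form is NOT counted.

D = 17, ⌊√D⌋ = 4
descent: ρ → (4,1,-1)
descent: ρ → (-1,3,2)  [lands on river]
river: ρ → (2,1,-2)
river: ρ → (-2,3,1)
river: ρ → (1,3,-2)
river: ρ → (-2,1,2)
river: ρ → (2,3,-1)
ρ-cycle length = 6 (tail of 2 descent steps not counted)

6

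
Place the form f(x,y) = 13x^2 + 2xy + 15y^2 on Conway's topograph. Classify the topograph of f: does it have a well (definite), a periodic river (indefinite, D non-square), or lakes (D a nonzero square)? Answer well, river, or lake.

D = b²−4ac = 2² − 4·13·15 = -776
D < 0 ⇒ definite ⇒ every region one sign ⇒ single well

well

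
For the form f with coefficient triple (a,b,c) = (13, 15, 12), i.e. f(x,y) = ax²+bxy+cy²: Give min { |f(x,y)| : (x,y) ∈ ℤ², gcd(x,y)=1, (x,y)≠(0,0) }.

translate: b→-11 (≡15 mod 26), so (13,15,12)→(13,-11,10)
flip: (13,-11,10)→(10,11,13)
translate: b→-9 (≡11 mod 20), so (10,11,13)→(10,-9,12)
reduced (well bottom): (10,-9,12) with a≤c, −a<b≤a
well minimum = a = 10

10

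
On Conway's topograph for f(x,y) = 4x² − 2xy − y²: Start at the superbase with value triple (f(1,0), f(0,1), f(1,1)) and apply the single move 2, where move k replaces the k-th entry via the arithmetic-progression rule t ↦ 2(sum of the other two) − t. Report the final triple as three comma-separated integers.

start (4,-1,1) = (f(1,0),f(0,1),f(1,1))
replace slot 2: 2·(4+1) − (-1) = 11 → (4,11,1)

4,11,1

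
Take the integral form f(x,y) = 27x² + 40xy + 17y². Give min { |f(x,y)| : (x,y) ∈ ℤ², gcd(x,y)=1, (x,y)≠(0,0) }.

translate: b→-14 (≡40 mod 54), so (27,40,17)→(27,-14,4)
flip: (27,-14,4)→(4,14,27)
translate: b→-2 (≡14 mod 8), so (4,14,27)→(4,-2,15)
reduced (well bottom): (4,-2,15) with a≤c, −a<b≤a
well minimum = a = 4

4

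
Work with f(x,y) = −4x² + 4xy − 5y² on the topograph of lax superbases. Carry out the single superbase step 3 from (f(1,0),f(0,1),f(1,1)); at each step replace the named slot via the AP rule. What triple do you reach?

start (-4,-5,-5) = (f(1,0),f(0,1),f(1,1))
replace slot 3: 2·((-4)+(-5)) − (-5) = -13 → (-4,-5,-13)

-4,-5,-13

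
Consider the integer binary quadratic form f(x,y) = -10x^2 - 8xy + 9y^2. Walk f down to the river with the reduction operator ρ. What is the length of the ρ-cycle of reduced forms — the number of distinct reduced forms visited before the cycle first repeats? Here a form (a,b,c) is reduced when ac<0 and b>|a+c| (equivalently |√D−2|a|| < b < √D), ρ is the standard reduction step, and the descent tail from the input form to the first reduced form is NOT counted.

D = 424, ⌊√D⌋ = 20
descent: ρ → (9,8,-10)  [lands on river]
river: ρ → (-10,12,7)
river: ρ → (7,16,-6)
river: ρ → (-6,20,1)
river: ρ → (1,20,-6)
river: ρ → (-6,16,7)
river: ρ → (7,12,-10)
river: ρ → (-10,8,9)
river: ρ → (9,10,-9)
river: ρ → (-9,8,10)
river: ρ → (10,12,-7)
river: ρ → (-7,16,6)
river: ρ → (6,20,-1)
river: ρ → (-1,20,6)
river: ρ → (6,16,-7)
river: ρ → (-7,12,10)
river: ρ → (10,8,-9)
river: ρ → (-9,10,9)
ρ-cycle length = 18 (tail of 1 descent step not counted)

18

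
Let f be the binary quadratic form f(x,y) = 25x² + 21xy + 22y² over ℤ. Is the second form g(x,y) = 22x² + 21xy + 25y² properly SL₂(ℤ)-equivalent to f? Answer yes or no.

D₁ = -1759, D₂ = -1759
f: flip: (25,21,22)→(22,-21,25)
f: reduced (well bottom): (22,-21,25) with a≤c, −a<b≤a
g: reduced (well bottom): (22,21,25) with a≤c, −a<b≤a
reduced forms (22, -21, 25) vs (22, 21, 25) ⇒ inequivalent

no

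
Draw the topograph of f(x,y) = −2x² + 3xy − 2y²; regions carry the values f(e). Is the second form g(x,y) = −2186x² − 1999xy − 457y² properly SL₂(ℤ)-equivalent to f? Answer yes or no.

D₁ = -7, D₂ = -7
f is negative-definite; reduce −f:
−f: translate: b→1 (≡-3 mod 4), so (2,-3,2)→(2,1,1)
−f: flip: (2,1,1)→(1,-1,2)
−f: translate: b→1 (≡-1 mod 2), so (1,-1,2)→(1,1,2)
−f: reduced (well bottom): (1,1,2) with a≤c, −a<b≤a
flip sign back: reduced form of f is (-1,-1,-2)
g is negative-definite; reduce −g:
−g: flip: (2186,1999,457)→(457,-1999,2186)
−g: translate: b→-171 (≡-1999 mod 914), so (457,-1999,2186)→(457,-171,16)
−g: flip: (457,-171,16)→(16,171,457)
−g: translate: b→11 (≡171 mod 32), so (16,171,457)→(16,11,2)
−g: flip: (16,11,2)→(2,-11,16)
−g: translate: b→1 (≡-11 mod 4), so (2,-11,16)→(2,1,1)
−g: flip: (2,1,1)→(1,-1,2)
−g: translate: b→1 (≡-1 mod 2), so (1,-1,2)→(1,1,2)
−g: reduced (well bottom): (1,1,2) with a≤c, −a<b≤a
flip sign back: reduced form of g is (-1,-1,-2)
reduced forms (-1, -1, -2) vs (-1, -1, -2) ⇒ equivalent

yes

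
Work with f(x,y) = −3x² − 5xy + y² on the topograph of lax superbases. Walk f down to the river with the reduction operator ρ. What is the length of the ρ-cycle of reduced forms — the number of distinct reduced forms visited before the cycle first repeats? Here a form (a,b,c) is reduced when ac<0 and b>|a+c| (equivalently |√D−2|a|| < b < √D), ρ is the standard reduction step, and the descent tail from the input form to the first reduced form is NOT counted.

D = 37, ⌊√D⌋ = 6
descent: ρ → (1,5,-3)  [lands on river]
river: ρ → (-3,1,3)
river: ρ → (3,5,-1)
river: ρ → (-1,5,3)
river: ρ → (3,1,-3)
river: ρ → (-3,5,1)
ρ-cycle length = 6 (tail of 1 descent step not counted)

6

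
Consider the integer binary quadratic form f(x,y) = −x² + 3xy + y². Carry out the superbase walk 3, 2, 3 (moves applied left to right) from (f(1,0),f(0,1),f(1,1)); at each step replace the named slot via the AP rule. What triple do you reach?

start (-1,1,3) = (f(1,0),f(0,1),f(1,1))
replace slot 3: 2·((-1)+1) − 3 = -3 → (-1,1,-3)
replace slot 2: 2·((-1)+(-3)) − 1 = -9 → (-1,-9,-3)
replace slot 3: 2·((-1)+(-9)) − (-3) = -17 → (-1,-9,-17)

-1,-9,-17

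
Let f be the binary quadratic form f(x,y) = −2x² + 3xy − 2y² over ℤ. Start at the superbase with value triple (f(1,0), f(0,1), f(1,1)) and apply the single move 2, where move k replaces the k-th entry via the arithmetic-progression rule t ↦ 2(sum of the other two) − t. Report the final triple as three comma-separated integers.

start (-2,-2,-1) = (f(1,0),f(0,1),f(1,1))
replace slot 2: 2·((-2)+(-1)) − (-2) = -4 → (-2,-4,-1)

-2,-4,-1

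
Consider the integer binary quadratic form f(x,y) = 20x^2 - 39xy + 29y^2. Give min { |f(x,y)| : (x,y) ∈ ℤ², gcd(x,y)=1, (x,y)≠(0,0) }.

translate: b→1 (≡-39 mod 40), so (20,-39,29)→(20,1,10)
flip: (20,1,10)→(10,-1,20)
reduced (well bottom): (10,-1,20) with a≤c, −a<b≤a
well minimum = a = 10

10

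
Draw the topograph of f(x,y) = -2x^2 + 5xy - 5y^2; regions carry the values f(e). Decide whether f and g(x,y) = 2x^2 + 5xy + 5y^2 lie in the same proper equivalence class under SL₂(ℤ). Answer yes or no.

D₁ = -15, D₂ = -15
f is negative-definite; reduce −f:
−f: translate: b→-1 (≡-5 mod 4), so (2,-5,5)→(2,-1,2)
−f: flip: (2,-1,2)→(2,1,2)
−f: reduced (well bottom): (2,1,2) with a≤c, −a<b≤a
flip sign back: reduced form of f is (-2,-1,-2)
g: translate: b→1 (≡5 mod 4), so (2,5,5)→(2,1,2)
g: reduced (well bottom): (2,1,2) with a≤c, −a<b≤a
reduced forms (-2, -1, -2) vs (2, 1, 2) ⇒ inequivalent

no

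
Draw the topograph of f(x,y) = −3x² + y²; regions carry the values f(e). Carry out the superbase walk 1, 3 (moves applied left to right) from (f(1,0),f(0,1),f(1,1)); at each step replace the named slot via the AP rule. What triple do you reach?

start (-3,1,-2) = (f(1,0),f(0,1),f(1,1))
replace slot 1: 2·(1+(-2)) − (-3) = 1 → (1,1,-2)
replace slot 3: 2·(1+1) − (-2) = 6 → (1,1,6)

1,1,6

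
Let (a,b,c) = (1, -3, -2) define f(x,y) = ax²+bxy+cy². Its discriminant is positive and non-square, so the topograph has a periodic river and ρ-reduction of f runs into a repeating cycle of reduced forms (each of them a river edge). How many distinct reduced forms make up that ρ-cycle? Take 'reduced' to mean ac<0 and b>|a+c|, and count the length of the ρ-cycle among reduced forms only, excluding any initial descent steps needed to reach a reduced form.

D = 17, ⌊√D⌋ = 4
descent: ρ → (-2,3,1)  [lands on river]
river: ρ → (1,3,-2)
river: ρ → (-2,1,2)
river: ρ → (2,3,-1)
river: ρ → (-1,3,2)
river: ρ → (2,1,-2)
ρ-cycle length = 6 (tail of 1 descent step not counted)

6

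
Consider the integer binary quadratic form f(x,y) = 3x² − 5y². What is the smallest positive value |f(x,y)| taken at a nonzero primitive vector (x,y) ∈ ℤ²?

descent: ρ → (-5,0,3)
descent: ρ → (3,6,-2)  [lands on river]
river: ρ → (-2,6,3)
closes: descent 2, river 2
min |a| on river = 2

2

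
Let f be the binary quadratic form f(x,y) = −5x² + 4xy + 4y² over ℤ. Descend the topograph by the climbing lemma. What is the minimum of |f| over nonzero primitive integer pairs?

river: ρ → (4,4,-5)
river: ρ → (-5,6,3)
river: ρ → (3,6,-5)
river: ρ → (-5,4,4)
closes: descent 0, river 4
min |a| on river = 3

3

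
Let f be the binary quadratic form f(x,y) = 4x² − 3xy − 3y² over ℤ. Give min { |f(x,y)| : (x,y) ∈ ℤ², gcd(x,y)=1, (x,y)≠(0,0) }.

descent: ρ → (-3,3,4)  [lands on river]
river: ρ → (4,5,-2)
river: ρ → (-2,7,1)
river: ρ → (1,7,-2)
river: ρ → (-2,5,4)
river: ρ → (4,3,-3)
closes: descent 1, river 6
min |a| on river = 1

1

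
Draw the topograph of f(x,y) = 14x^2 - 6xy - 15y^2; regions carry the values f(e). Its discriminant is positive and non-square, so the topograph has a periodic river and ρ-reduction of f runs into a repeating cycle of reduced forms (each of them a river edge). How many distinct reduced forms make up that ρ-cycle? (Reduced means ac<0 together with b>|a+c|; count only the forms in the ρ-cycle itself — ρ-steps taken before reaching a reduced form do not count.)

D = 876, ⌊√D⌋ = 29
descent: ρ → (-15,6,14)  [lands on river]
river: ρ → (14,22,-7)
river: ρ → (-7,20,17)
river: ρ → (17,14,-10)
river: ρ → (-10,26,5)
river: ρ → (5,24,-15)
ρ-cycle length = 6 (tail of 1 descent step not counted)

6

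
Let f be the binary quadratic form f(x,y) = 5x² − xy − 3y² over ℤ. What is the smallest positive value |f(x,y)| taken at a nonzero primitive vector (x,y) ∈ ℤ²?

descent: ρ → (-3,7,1)  [lands on river]
river: ρ → (1,7,-3)
river: ρ → (-3,5,3)
river: ρ → (3,7,-1)
river: ρ → (-1,7,3)
river: ρ → (3,5,-3)
closes: descent 1, river 6
min |a| on river = 1

1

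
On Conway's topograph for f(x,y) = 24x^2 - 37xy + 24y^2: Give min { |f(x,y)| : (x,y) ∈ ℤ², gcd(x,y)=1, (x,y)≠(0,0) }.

translate: b→11 (≡-37 mod 48), so (24,-37,24)→(24,11,11)
flip: (24,11,11)→(11,-11,24)
translate: b→11 (≡-11 mod 22), so (11,-11,24)→(11,11,24)
reduced (well bottom): (11,11,24) with a≤c, −a<b≤a
well minimum = a = 11

11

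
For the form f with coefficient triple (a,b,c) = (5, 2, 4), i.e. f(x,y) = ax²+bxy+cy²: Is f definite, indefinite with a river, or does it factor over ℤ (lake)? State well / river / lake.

D = b²−4ac = 2² − 4·5·4 = -76
D < 0 ⇒ definite ⇒ every region one sign ⇒ single well

well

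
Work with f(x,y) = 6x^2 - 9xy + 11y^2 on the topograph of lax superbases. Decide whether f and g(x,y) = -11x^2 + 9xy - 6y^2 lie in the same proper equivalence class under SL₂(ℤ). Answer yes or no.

D₁ = -183, D₂ = -183
f: translate: b→3 (≡-9 mod 12), so (6,-9,11)→(6,3,8)
f: reduced (well bottom): (6,3,8) with a≤c, −a<b≤a
g is negative-definite; reduce −g:
−g: flip: (11,-9,6)→(6,9,11)
−g: translate: b→-3 (≡9 mod 12), so (6,9,11)→(6,-3,8)
−g: reduced (well bottom): (6,-3,8) with a≤c, −a<b≤a
flip sign back: reduced form of g is (-6,3,-8)
reduced forms (6, 3, 8) vs (-6, 3, -8) ⇒ inequivalent

no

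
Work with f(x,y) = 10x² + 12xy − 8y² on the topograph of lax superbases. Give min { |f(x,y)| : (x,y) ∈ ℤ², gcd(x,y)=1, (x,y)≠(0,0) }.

river: ρ → (-8,20,2)
river: ρ → (2,20,-8)
river: ρ → (-8,12,10)
river: ρ → (10,8,-10)
river: ρ → (-10,12,8)
river: ρ → (8,20,-2)
river: ρ → (-2,20,8)
river: ρ → (8,12,-10)
river: ρ → (-10,8,10)
river: ρ → (10,12,-8)
closes: descent 0, river 10
min |a| on river = 2

2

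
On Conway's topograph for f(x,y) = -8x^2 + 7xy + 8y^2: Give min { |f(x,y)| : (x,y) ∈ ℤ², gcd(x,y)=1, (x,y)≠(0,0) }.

river: ρ → (8,9,-7)
river: ρ → (-7,5,10)
river: ρ → (10,15,-2)
river: ρ → (-2,17,2)
river: ρ → (2,15,-10)
river: ρ → (-10,5,7)
river: ρ → (7,9,-8)
river: ρ → (-8,7,8)
closes: descent 0, river 8
min |a| on river = 2

2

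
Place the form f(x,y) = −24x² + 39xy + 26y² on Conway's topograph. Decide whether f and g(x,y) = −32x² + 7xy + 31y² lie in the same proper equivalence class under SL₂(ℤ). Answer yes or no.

D₁ = 4017, D₂ = 4017
river cycle of f (length 8): (26, 13, -37), (-37, 61, 2), (2, 63, -6), (-6, 57, 32), (32, 7, -31), (-31, 55, 8), (8, 57, -24), (-24, 39, 26)
river cycle of g (length 8): (31, 55, -8), (-8, 57, 24), (24, 39, -26), (-26, 13, 37), (37, 61, -2), (-2, 63, 6), (6, 57, -32), (-32, 7, 31)
cycles differ ⇒ inequivalent

no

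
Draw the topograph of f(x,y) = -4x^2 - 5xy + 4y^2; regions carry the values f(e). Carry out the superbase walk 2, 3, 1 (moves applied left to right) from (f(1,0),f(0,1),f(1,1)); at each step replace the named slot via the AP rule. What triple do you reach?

start (-4,4,-5) = (f(1,0),f(0,1),f(1,1))
replace slot 2: 2·((-4)+(-5)) − 4 = -22 → (-4,-22,-5)
replace slot 3: 2·((-4)+(-22)) − (-5) = -47 → (-4,-22,-47)
replace slot 1: 2·((-22)+(-47)) − (-4) = -134 → (-134,-22,-47)

-134,-22,-47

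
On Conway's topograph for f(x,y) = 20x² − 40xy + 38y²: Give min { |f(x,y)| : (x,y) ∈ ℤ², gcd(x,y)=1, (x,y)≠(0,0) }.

translate: b→0 (≡-40 mod 40), so (20,-40,38)→(20,0,18)
flip: (20,0,18)→(18,0,20)
reduced (well bottom): (18,0,20) with a≤c, −a<b≤a
well minimum = a = 18

18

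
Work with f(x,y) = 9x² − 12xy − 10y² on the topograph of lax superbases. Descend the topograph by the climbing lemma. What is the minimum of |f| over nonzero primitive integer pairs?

descent: ρ → (-10,12,9)  [lands on river]
river: ρ → (9,6,-13)
river: ρ → (-13,20,2)
river: ρ → (2,20,-13)
river: ρ → (-13,6,9)
river: ρ → (9,12,-10)
river: ρ → (-10,8,11)
river: ρ → (11,14,-7)
river: ρ → (-7,14,11)
river: ρ → (11,8,-10)
closes: descent 1, river 10
min |a| on river = 2

2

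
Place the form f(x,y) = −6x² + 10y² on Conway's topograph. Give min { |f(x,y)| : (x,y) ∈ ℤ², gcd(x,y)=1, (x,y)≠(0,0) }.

descent: ρ → (10,0,-6)
descent: ρ → (-6,12,4)  [lands on river]
river: ρ → (4,12,-6)
closes: descent 2, river 2
min |a| on river = 4

4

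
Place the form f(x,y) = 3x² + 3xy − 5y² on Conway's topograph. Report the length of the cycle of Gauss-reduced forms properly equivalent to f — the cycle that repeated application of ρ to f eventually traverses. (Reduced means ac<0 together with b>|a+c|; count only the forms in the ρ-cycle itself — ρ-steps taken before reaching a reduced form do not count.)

D = 69, ⌊√D⌋ = 8
river: ρ → (-5,7,1)
river: ρ → (1,7,-5)
river: ρ → (-5,3,3)
river: ρ → (3,3,-5)
ρ-cycle length = 4 (tail of 0 descent steps not counted)

4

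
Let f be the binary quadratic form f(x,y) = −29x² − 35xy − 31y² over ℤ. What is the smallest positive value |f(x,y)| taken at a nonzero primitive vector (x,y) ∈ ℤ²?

translate: b→-23 (≡35 mod 58), so (29,35,31)→(29,-23,25)
flip: (29,-23,25)→(25,23,29)
reduced (well bottom): (25,23,29) with a≤c, −a<b≤a
well minimum |f| = |-25| = 25 (negative-definite)

25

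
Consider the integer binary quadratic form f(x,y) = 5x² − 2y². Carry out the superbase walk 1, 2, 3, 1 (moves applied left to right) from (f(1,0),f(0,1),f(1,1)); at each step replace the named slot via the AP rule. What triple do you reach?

start (5,-2,3) = (f(1,0),f(0,1),f(1,1))
replace slot 1: 2·((-2)+3) − 5 = -3 → (-3,-2,3)
replace slot 2: 2·((-3)+3) − (-2) = 2 → (-3,2,3)
replace slot 3: 2·((-3)+2) − 3 = -5 → (-3,2,-5)
replace slot 1: 2·(2+(-5)) − (-3) = -3 → (-3,2,-5)

-3,2,-5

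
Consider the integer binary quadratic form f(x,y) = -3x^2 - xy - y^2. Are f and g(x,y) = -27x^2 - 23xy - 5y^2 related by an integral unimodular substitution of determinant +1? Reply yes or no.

D₁ = -11, D₂ = -11
f is negative-definite; reduce −f:
−f: flip: (3,1,1)→(1,-1,3)
−f: translate: b→1 (≡-1 mod 2), so (1,-1,3)→(1,1,3)
−f: reduced (well bottom): (1,1,3) with a≤c, −a<b≤a
flip sign back: reduced form of f is (-1,-1,-3)
g is negative-definite; reduce −g:
−g: flip: (27,23,5)→(5,-23,27)
−g: translate: b→-3 (≡-23 mod 10), so (5,-23,27)→(5,-3,1)
−g: flip: (5,-3,1)→(1,3,5)
−g: translate: b→1 (≡3 mod 2), so (1,3,5)→(1,1,3)
−g: reduced (well bottom): (1,1,3) with a≤c, −a<b≤a
flip sign back: reduced form of g is (-1,-1,-3)
reduced forms (-1, -1, -3) vs (-1, -1, -3) ⇒ equivalent

yes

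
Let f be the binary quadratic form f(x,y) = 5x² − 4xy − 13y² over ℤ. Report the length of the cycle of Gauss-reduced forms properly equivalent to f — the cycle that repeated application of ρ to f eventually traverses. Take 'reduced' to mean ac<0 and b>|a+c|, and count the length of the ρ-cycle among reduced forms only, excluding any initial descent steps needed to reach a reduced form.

D = 276, ⌊√D⌋ = 16
descent: ρ → (-13,4,5)
descent: ρ → (5,16,-1)  [lands on river]
river: ρ → (-1,16,5)
river: ρ → (5,14,-4)
river: ρ → (-4,10,11)
river: ρ → (11,12,-3)
river: ρ → (-3,12,11)
river: ρ → (11,10,-4)
river: ρ → (-4,14,5)
ρ-cycle length = 8 (tail of 2 descent steps not counted)

8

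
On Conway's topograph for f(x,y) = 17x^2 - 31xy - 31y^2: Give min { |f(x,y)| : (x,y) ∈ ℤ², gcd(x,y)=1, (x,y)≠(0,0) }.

descent: ρ → (-31,31,17)  [lands on river]
river: ρ → (17,37,-25)
river: ρ → (-25,13,29)
river: ρ → (29,45,-9)
river: ρ → (-9,45,29)
river: ρ → (29,13,-25)
river: ρ → (-25,37,17)
river: ρ → (17,31,-31)
closes: descent 1, river 8
min |a| on river = 9

9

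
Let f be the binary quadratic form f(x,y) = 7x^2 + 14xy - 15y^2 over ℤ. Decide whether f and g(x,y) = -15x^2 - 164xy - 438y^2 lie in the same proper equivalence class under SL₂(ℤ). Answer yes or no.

D₁ = 616, D₂ = 616
river cycle of f (length 10): (-15, 16, 6), (6, 20, -9), (-9, 16, 10), (10, 24, -1), (-1, 24, 10), (10, 16, -9), (-9, 20, 6), (6, 16, -15), (-15, 14, 7), (7, 14, -15)
river cycle of g (length 10): (-15, 16, 6), (6, 20, -9), (-9, 16, 10), (10, 24, -1), (-1, 24, 10), (10, 16, -9), (-9, 20, 6), (6, 16, -15), (-15, 14, 7), (7, 14, -15)
cycles coincide ⇒ equivalent

yes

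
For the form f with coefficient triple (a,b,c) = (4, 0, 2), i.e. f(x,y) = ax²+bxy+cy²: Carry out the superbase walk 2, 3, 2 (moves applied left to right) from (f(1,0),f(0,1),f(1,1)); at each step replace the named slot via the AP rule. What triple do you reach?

start (4,2,6) = (f(1,0),f(0,1),f(1,1))
replace slot 2: 2·(4+6) − 2 = 18 → (4,18,6)
replace slot 3: 2·(4+18) − 6 = 38 → (4,18,38)
replace slot 2: 2·(4+38) − 18 = 66 → (4,66,38)

4,66,38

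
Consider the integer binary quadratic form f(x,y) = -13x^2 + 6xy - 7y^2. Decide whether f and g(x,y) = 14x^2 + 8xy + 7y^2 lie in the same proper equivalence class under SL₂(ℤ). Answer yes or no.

D₁ = -328, D₂ = -328
f is negative-definite; reduce −f:
−f: flip: (13,-6,7)→(7,6,13)
−f: reduced (well bottom): (7,6,13) with a≤c, −a<b≤a
flip sign back: reduced form of f is (-7,-6,-13)
g: flip: (14,8,7)→(7,-8,14)
g: translate: b→6 (≡-8 mod 14), so (7,-8,14)→(7,6,13)
g: reduced (well bottom): (7,6,13) with a≤c, −a<b≤a
reduced forms (-7, -6, -13) vs (7, 6, 13) ⇒ inequivalent

no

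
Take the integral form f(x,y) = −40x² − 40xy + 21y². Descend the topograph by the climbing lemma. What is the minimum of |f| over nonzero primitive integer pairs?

descent: ρ → (21,40,-40)  [lands on river]
river: ρ → (-40,40,21)
river: ρ → (21,44,-36)
river: ρ → (-36,28,29)
river: ρ → (29,30,-35)
river: ρ → (-35,40,24)
river: ρ → (24,56,-19)
river: ρ → (-19,58,21)
river: ρ → (21,68,-4)
river: ρ → (-4,68,21)
river: ρ → (21,58,-19)
river: ρ → (-19,56,24)
river: ρ → (24,40,-35)
river: ρ → (-35,30,29)
river: ρ → (29,28,-36)
river: ρ → (-36,44,21)
closes: descent 1, river 16
min |a| on river = 4

4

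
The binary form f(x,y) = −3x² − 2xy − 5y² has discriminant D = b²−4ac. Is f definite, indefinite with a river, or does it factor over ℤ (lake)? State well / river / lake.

D = b²−4ac = (-2)² − 4·(-3)·(-5) = -56
D < 0 ⇒ definite ⇒ every region one sign ⇒ single well

well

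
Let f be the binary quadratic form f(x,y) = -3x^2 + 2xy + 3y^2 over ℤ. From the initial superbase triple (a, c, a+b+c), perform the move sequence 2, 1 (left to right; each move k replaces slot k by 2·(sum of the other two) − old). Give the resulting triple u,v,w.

start (-3,3,2) = (f(1,0),f(0,1),f(1,1))
replace slot 2: 2·((-3)+2) − 3 = -5 → (-3,-5,2)
replace slot 1: 2·((-5)+2) − (-3) = -3 → (-3,-5,2)

-3,-5,2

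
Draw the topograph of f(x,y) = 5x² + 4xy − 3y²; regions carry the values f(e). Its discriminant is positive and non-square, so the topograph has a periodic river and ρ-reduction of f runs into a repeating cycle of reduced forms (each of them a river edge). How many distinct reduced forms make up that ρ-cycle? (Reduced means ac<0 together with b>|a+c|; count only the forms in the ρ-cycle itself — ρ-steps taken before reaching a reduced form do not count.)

D = 76, ⌊√D⌋ = 8
river: ρ → (-3,8,1)
river: ρ → (1,8,-3)
river: ρ → (-3,4,5)
river: ρ → (5,6,-2)
river: ρ → (-2,6,5)
river: ρ → (5,4,-3)
ρ-cycle length = 6 (tail of 0 descent steps not counted)

6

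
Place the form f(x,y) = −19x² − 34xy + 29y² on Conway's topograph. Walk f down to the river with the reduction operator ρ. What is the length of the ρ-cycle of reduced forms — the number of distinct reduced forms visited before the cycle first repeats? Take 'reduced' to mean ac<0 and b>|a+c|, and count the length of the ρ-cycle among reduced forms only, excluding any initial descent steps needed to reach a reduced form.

D = 3360, ⌊√D⌋ = 57
descent: ρ → (29,34,-19)  [lands on river]
river: ρ → (-19,42,21)
river: ρ → (21,42,-19)
river: ρ → (-19,34,29)
river: ρ → (29,24,-24)
river: ρ → (-24,24,29)
ρ-cycle length = 6 (tail of 1 descent step not counted)

6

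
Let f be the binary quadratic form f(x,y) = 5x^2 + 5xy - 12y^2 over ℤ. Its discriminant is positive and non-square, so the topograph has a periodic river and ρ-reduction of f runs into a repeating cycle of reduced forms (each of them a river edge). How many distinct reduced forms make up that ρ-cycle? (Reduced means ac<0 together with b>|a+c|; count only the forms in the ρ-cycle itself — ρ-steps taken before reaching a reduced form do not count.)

D = 265, ⌊√D⌋ = 16
descent: ρ → (-12,-5,5)
descent: ρ → (5,15,-2)  [lands on river]
river: ρ → (-2,13,12)
river: ρ → (12,11,-3)
river: ρ → (-3,13,8)
river: ρ → (8,3,-8)
river: ρ → (-8,13,3)
river: ρ → (3,11,-12)
river: ρ → (-12,13,2)
river: ρ → (2,15,-5)
river: ρ → (-5,15,2)
river: ρ → (2,13,-12)
river: ρ → (-12,11,3)
river: ρ → (3,13,-8)
river: ρ → (-8,3,8)
river: ρ → (8,13,-3)
river: ρ → (-3,11,12)
river: ρ → (12,13,-2)
river: ρ → (-2,15,5)
ρ-cycle length = 18 (tail of 2 descent steps not counted)

18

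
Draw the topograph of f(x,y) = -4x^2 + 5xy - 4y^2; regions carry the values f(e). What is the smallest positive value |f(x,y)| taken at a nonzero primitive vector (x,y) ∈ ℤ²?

translate: b→3 (≡-5 mod 8), so (4,-5,4)→(4,3,3)
flip: (4,3,3)→(3,-3,4)
translate: b→3 (≡-3 mod 6), so (3,-3,4)→(3,3,4)
reduced (well bottom): (3,3,4) with a≤c, −a<b≤a
well minimum |f| = |-3| = 3 (negative-definite)

3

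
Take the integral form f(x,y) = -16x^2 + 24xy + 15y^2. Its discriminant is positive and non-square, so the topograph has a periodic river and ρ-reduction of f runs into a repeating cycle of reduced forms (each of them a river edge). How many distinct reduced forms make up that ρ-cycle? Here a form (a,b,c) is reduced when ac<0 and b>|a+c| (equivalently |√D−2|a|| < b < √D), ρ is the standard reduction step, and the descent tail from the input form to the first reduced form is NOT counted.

D = 1536, ⌊√D⌋ = 39
river: ρ → (15,36,-4)
river: ρ → (-4,36,15)
river: ρ → (15,24,-16)
river: ρ → (-16,8,23)
river: ρ → (23,38,-1)
river: ρ → (-1,38,23)
river: ρ → (23,8,-16)
river: ρ → (-16,24,15)
ρ-cycle length = 8 (tail of 0 descent steps not counted)

8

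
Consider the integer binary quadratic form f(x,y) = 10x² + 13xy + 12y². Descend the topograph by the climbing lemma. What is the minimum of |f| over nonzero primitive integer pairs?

translate: b→-7 (≡13 mod 20), so (10,13,12)→(10,-7,9)
flip: (10,-7,9)→(9,7,10)
reduced (well bottom): (9,7,10) with a≤c, −a<b≤a
well minimum = a = 9

9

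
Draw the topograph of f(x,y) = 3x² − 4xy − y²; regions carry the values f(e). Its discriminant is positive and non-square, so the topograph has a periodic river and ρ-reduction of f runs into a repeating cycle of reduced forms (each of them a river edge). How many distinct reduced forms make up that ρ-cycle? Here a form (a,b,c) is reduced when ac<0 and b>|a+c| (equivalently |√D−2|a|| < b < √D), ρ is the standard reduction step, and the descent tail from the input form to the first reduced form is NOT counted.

D = 28, ⌊√D⌋ = 5
descent: ρ → (-1,4,3)  [lands on river]
river: ρ → (3,2,-2)
river: ρ → (-2,2,3)
river: ρ → (3,4,-1)
ρ-cycle length = 4 (tail of 1 descent step not counted)

4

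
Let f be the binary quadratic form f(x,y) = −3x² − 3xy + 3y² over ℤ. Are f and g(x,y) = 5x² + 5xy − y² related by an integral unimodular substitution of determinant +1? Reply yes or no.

D₁ = 45, D₂ = 45
river cycle of f (length 2): (3, 3, -3), (-3, 3, 3)
river cycle of g (length 2): (-1, 5, 5), (5, 5, -1)
cycles differ ⇒ inequivalent

no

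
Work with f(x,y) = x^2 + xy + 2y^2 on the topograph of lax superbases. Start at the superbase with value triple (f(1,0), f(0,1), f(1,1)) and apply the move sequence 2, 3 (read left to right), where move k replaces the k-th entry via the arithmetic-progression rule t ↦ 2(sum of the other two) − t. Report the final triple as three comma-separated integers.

start (1,2,4) = (f(1,0),f(0,1),f(1,1))
replace slot 2: 2·(1+4) − 2 = 8 → (1,8,4)
replace slot 3: 2·(1+8) − 4 = 14 → (1,8,14)

1,8,14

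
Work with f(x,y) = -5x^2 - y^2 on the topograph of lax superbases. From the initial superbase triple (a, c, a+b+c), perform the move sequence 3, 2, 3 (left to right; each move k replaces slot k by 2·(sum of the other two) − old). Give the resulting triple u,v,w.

start (-5,-1,-6) = (f(1,0),f(0,1),f(1,1))
replace slot 3: 2·((-5)+(-1)) − (-6) = -6 → (-5,-1,-6)
replace slot 2: 2·((-5)+(-6)) − (-1) = -21 → (-5,-21,-6)
replace slot 3: 2·((-5)+(-21)) − (-6) = -46 → (-5,-21,-46)

-5,-21,-46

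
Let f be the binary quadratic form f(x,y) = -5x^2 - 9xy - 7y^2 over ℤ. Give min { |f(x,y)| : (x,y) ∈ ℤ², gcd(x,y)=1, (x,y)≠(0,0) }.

translate: b→-1 (≡9 mod 10), so (5,9,7)→(5,-1,3)
flip: (5,-1,3)→(3,1,5)
reduced (well bottom): (3,1,5) with a≤c, −a<b≤a
well minimum |f| = |-3| = 3 (negative-definite)

3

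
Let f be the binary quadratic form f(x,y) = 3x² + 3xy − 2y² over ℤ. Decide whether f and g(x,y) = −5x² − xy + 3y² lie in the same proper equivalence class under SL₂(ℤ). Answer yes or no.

D₁ = 33, D₂ = 61
discriminants differ ⇒ not SL₂(ℤ)-equivalent

no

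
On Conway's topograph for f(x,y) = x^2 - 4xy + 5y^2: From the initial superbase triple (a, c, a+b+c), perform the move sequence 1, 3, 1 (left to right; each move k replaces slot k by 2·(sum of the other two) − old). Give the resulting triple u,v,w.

start (1,5,2) = (f(1,0),f(0,1),f(1,1))
replace slot 1: 2·(5+2) − 1 = 13 → (13,5,2)
replace slot 3: 2·(13+5) − 2 = 34 → (13,5,34)
replace slot 1: 2·(5+34) − 13 = 65 → (65,5,34)

65,5,34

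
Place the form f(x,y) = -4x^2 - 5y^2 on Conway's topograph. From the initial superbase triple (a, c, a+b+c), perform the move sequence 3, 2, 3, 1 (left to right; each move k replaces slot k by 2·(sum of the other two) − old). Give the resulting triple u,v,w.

start (-4,-5,-9) = (f(1,0),f(0,1),f(1,1))
replace slot 3: 2·((-4)+(-5)) − (-9) = -9 → (-4,-5,-9)
replace slot 2: 2·((-4)+(-9)) − (-5) = -21 → (-4,-21,-9)
replace slot 3: 2·((-4)+(-21)) − (-9) = -41 → (-4,-21,-41)
replace slot 1: 2·((-21)+(-41)) − (-4) = -120 → (-120,-21,-41)

-120,-21,-41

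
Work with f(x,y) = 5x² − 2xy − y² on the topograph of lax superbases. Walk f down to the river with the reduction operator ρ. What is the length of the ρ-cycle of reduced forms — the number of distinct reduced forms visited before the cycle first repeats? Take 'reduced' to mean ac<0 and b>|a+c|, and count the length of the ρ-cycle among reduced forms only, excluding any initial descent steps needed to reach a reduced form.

D = 24, ⌊√D⌋ = 4
descent: ρ → (-1,4,2)  [lands on river]
river: ρ → (2,4,-1)
ρ-cycle length = 2 (tail of 1 descent step not counted)

2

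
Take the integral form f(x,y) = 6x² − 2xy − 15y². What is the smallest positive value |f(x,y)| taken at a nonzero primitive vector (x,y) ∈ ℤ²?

descent: ρ → (-15,2,6)
descent: ρ → (6,10,-11)  [lands on river]
river: ρ → (-11,12,5)
river: ρ → (5,18,-2)
river: ρ → (-2,18,5)
river: ρ → (5,12,-11)
river: ρ → (-11,10,6)
river: ρ → (6,14,-7)
river: ρ → (-7,14,6)
closes: descent 2, river 8
min |a| on river = 2

2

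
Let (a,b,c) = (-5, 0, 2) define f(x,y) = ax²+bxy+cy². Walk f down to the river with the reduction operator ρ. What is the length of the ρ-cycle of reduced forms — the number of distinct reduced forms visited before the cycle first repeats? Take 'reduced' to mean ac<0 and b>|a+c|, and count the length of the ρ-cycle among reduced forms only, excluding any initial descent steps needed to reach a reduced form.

D = 40, ⌊√D⌋ = 6
descent: ρ → (2,4,-3)  [lands on river]
river: ρ → (-3,2,3)
river: ρ → (3,4,-2)
river: ρ → (-2,4,3)
river: ρ → (3,2,-3)
river: ρ → (-3,4,2)
ρ-cycle length = 6 (tail of 1 descent step not counted)

6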